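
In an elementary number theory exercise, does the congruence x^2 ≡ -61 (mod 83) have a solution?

Pull out -1: (-61/83) = (-1/83)·(61/83). Since 83 ≡ 3 (mod 4), (-1/83) = -1. Now have -(61/83).
61 ≡ 1 (mod 4), so quadratic reciprocity gives (61/83) = (83/61). Reduce: 83 ≡ 22 (mod 61). Now have -(22/61).
Factor out 2: 22 = 2·11. Since 61 ≡ 5 (mod 8), (2/61) = -1. Now have (11/61).
61 ≡ 1 (mod 4), so quadratic reciprocity gives (11/61) = (61/11). Reduce: 61 ≡ 6 (mod 11). Now have (6/11).
Factor out 2: 6 = 2·3. Since 11 ≡ 3 (mod 8), (2/11) = -1. Now have -(3/11).
Both 3 ≡ 3 and 11 ≡ 3 (mod 4), so reciprocity gives (3/11) = -(11/3). Reduce: 11 ≡ 2 (mod 3). Now have (2/3).
Factor out 2: 2 = 2. Since 3 ≡ 3 (mod 8), (2/3) = -1. Now have -(1/3).
(1/3) = 1. Collecting the sign factors: -1.
(-61/83) = -1, and 83 is prime, so -61 is not a quadratic residue mod 83.

no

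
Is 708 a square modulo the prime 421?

no

(708/421)
  = (287/421)    [708 ≡ 287 mod 421]
  = (421/287)    [QR: 421 ≡ 1 mod 4, sign kept]
  = (134/287)    [421 ≡ 134 mod 287]
  = (67/287)    [287 ≡ 7 mod 8 ⇒ (2/287) = +1]
  = -(287/67)    [QR: both ≡ 3 mod 4, sign flips]
  = -(19/67)    [287 ≡ 19 mod 67]
  = (67/19)    [QR: both ≡ 3 mod 4, sign flips]
  = (10/19)    [67 ≡ 10 mod 19]
  = -(5/19)    [19 ≡ 3 mod 8 ⇒ (2/19) = -1]
  = -(19/5)    [QR: 5 ≡ 1 mod 4, sign kept]
  = -(4/5)    [19 ≡ 4 mod 5]
  = -(1/5)    [5 ≡ 5 mod 8 ⇒ (2/5)^2 = +1]
  = -1    [(1/5) = 1]
(708/421) = -1, and 421 is prime, so 708 is not a quadratic residue mod 421.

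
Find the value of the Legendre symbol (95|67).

Reduce the numerator: 95 ≡ 28 (mod 67), so (95|67) = (28|67).
Factor out 2: 28 = 2^2·7. Since 67 ≡ 3 (mod 8), (2|67) = -1, and (2|67)^2 = +1. Now have (7|67).
Both 7 ≡ 3 and 67 ≡ 3 (mod 4), so reciprocity gives (7|67) = -(67|7). Reduce: 67 ≡ 4 (mod 7). Now have -(4|7).
Factor out 2: 4 = 2^2. Since 7 ≡ 7 (mod 8), (2|7) = +1, and (2|7)^2 = +1. Now have -(1|7).
(1|7) = 1. Collecting the sign factors: -1.

-1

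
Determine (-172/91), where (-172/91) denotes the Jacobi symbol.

-1

Reduce the numerator: -172 ≡ 10 (mod 91), so (-172/91) = (10/91).
Factor out 2: 10 = 2·5. Since 91 ≡ 3 (mod 8), (2/91) = -1. Now have -(5/91).
5 ≡ 1 (mod 4), so quadratic reciprocity gives (5/91) = (91/5). Reduce: 91 ≡ 1 (mod 5). Now have -(1/5).
(1/5) = 1. Collecting the sign factors: -1.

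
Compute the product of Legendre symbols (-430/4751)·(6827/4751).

By multiplicativity, (-430·6827/4751) = (-430/4751)·(6827/4751).
First factor (-430/4751):
(-430/4751)
  = (4321/4751)    [-430 ≡ 4321 mod 4751]
  = (4751/4321)    [QR: 4321 ≡ 1 mod 4, sign kept]
  = (430/4321)    [4751 ≡ 430 mod 4321]
  = (215/4321)    [4321 ≡ 1 mod 8 ⇒ (2/4321) = +1]
  = (4321/215)    [QR: 4321 ≡ 1 mod 4, sign kept]
  = (21/215)    [4321 ≡ 21 mod 215]
  = (215/21)    [QR: 21 ≡ 1 mod 4, sign kept]
  = (5/21)    [215 ≡ 5 mod 21]
  = (21/5)    [QR: 5 ≡ 1 mod 4, sign kept]
  = (1/5)    [21 ≡ 1 mod 5]
  = 1    [(1/5) = 1]
Second factor (6827/4751):
(6827/4751)
  = (2076/4751)    [6827 ≡ 2076 mod 4751]
  = (519/4751)    [4751 ≡ 7 mod 8 ⇒ (2/4751)^2 = +1]
  = -(4751/519)    [QR: both ≡ 3 mod 4, sign flips]
  = -(80/519)    [4751 ≡ 80 mod 519]
  = -(5/519)    [519 ≡ 7 mod 8 ⇒ (2/519)^4 = +1]
  = -(519/5)    [QR: 5 ≡ 1 mod 4, sign kept]
  = -(4/5)    [519 ≡ 4 mod 5]
  = -(1/5)    [5 ≡ 5 mod 8 ⇒ (2/5)^2 = +1]
  = -1    [(1/5) = 1]
Product: (1)·(-1) = -1.

-1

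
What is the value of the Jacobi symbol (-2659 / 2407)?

-1

Pull out -1: (-2659 / 2407) = (-1 / 2407)·(2659 / 2407). Since 2407 ≡ 3 (mod 4), (-1 / 2407) = -1. Now have -(2659 / 2407).
Reduce the numerator: 2659 ≡ 252 (mod 2407), so (2659 / 2407) = (252 / 2407).
Factor out 2: 252 = 2^2·63. Since 2407 ≡ 7 (mod 8), (2 / 2407) = +1, and (2 / 2407)^2 = +1. Now have -(63 / 2407).
Both 63 ≡ 3 and 2407 ≡ 3 (mod 4), so reciprocity gives (63 / 2407) = -(2407 / 63). Reduce: 2407 ≡ 13 (mod 63). Now have (13 / 63).
13 ≡ 1 (mod 4), so quadratic reciprocity gives (13 / 63) = (63 / 13). Reduce: 63 ≡ 11 (mod 13). Now have (11 / 13).
13 ≡ 1 (mod 4), so quadratic reciprocity gives (11 / 13) = (13 / 11). Reduce: 13 ≡ 2 (mod 11). Now have (2 / 11).
Factor out 2: 2 = 2. Since 11 ≡ 3 (mod 8), (2 / 11) = -1. Now have -(1 / 11).
(1 / 11) = 1. Collecting the sign factors: -1.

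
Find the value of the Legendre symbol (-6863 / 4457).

1

(-6863 / 4457)
  = (6863 / 4457)    [4457 ≡ 1 mod 4 ⇒ (-1 / 4457) = +1]
  = (2406 / 4457)    [6863 ≡ 2406 mod 4457]
  = (1203 / 4457)    [4457 ≡ 1 mod 8 ⇒ (2 / 4457) = +1]
  = (4457 / 1203)    [QR: 4457 ≡ 1 mod 4, sign kept]
  = (848 / 1203)    [4457 ≡ 848 mod 1203]
  = (53 / 1203)    [1203 ≡ 3 mod 8 ⇒ (2 / 1203)^4 = +1]
  = (1203 / 53)    [QR: 53 ≡ 1 mod 4, sign kept]
  = (37 / 53)    [1203 ≡ 37 mod 53]
  = (53 / 37)    [QR: 37 ≡ 1 mod 4, sign kept]
  = (16 / 37)    [53 ≡ 16 mod 37]
  = (1 / 37)    [37 ≡ 5 mod 8 ⇒ (2 / 37)^4 = +1]
  = 1    [(1 / 37) = 1]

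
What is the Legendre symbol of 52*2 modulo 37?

By multiplicativity, (52·2 / 37) = (52 / 37)·(2 / 37).
First factor (52 / 37):
Reduce the numerator: 52 ≡ 15 (mod 37), so (52 / 37) = (15 / 37).
37 ≡ 1 (mod 4), so quadratic reciprocity gives (15 / 37) = (37 / 15). Reduce: 37 ≡ 7 (mod 15). Now have (7 / 15).
Both 7 ≡ 3 and 15 ≡ 3 (mod 4), so reciprocity gives (7 / 15) = -(15 / 7). Reduce: 15 ≡ 1 (mod 7). Now have -(1 / 7).
(1 / 7) = 1. Collecting the sign factors: -1.
Second factor (2 / 37):
Factor out 2: 2 = 2. Since 37 ≡ 5 (mod 8), (2 / 37) = -1. Now have -(1 / 37).
(1 / 37) = 1. Collecting the sign factors: -1.
Product: (-1)·(-1) = 1.

1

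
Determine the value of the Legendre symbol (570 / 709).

(570 / 709)
  = -(285 / 709)    [709 ≡ 5 mod 8 ⇒ (2 / 709) = -1]
  = -(709 / 285)    [QR: 285 ≡ 1 mod 4, sign kept]
  = -(139 / 285)    [709 ≡ 139 mod 285]
  = -(285 / 139)    [QR: 285 ≡ 1 mod 4, sign kept]
  = -(7 / 139)    [285 ≡ 7 mod 139]
  = (139 / 7)    [QR: both ≡ 3 mod 4, sign flips]
  = (6 / 7)    [139 ≡ 6 mod 7]
  = (3 / 7)    [7 ≡ 7 mod 8 ⇒ (2 / 7) = +1]
  = -(7 / 3)    [QR: both ≡ 3 mod 4, sign flips]
  = -(1 / 3)    [7 ≡ 1 mod 3]
  = -1    [(1 / 3) = 1]

-1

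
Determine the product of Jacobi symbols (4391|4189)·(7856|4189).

-1

By multiplicativity, (4391·7856|4189) = (4391|4189)·(7856|4189).
First factor (4391|4189):
Reduce the numerator: 4391 ≡ 202 (mod 4189), so (4391|4189) = (202|4189).
Factor out 2: 202 = 2·101. Since 4189 ≡ 5 (mod 8), (2|4189) = -1. Now have -(101|4189).
101 ≡ 1 (mod 4), so quadratic reciprocity gives (101|4189) = (4189|101). Reduce: 4189 ≡ 48 (mod 101). Now have -(48|101).
Factor out 2: 48 = 2^4·3. Since 101 ≡ 5 (mod 8), (2|101) = -1, and (2|101)^4 = +1. Now have -(3|101).
101 ≡ 1 (mod 4), so quadratic reciprocity gives (3|101) = (101|3). Reduce: 101 ≡ 2 (mod 3). Now have -(2|3).
Factor out 2: 2 = 2. Since 3 ≡ 3 (mod 8), (2|3) = -1. Now have (1|3).
(1|3) = 1. Collecting the sign factors: 1.
Second factor (7856|4189):
Reduce the numerator: 7856 ≡ 3667 (mod 4189), so (7856|4189) = (3667|4189).
4189 ≡ 1 (mod 4), so quadratic reciprocity gives (3667|4189) = (4189|3667). Reduce: 4189 ≡ 522 (mod 3667). Now have (522|3667).
Factor out 2: 522 = 2·261. Since 3667 ≡ 3 (mod 8), (2|3667) = -1. Now have -(261|3667).
261 ≡ 1 (mod 4), so quadratic reciprocity gives (261|3667) = (3667|261). Reduce: 3667 ≡ 13 (mod 261). Now have -(13|261).
13 ≡ 1 (mod 4), so quadratic reciprocity gives (13|261) = (261|13). Reduce: 261 ≡ 1 (mod 13). Now have -(1|13).
(1|13) = 1. Collecting the sign factors: -1.
Product: (1)·(-1) = -1.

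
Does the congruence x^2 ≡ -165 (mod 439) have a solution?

yes

(-165/439)
  = (274/439)    [-165 ≡ 274 mod 439]
  = (137/439)    [439 ≡ 7 mod 8 ⇒ (2/439) = +1]
  = (439/137)    [QR: 137 ≡ 1 mod 4, sign kept]
  = (28/137)    [439 ≡ 28 mod 137]
  = (7/137)    [137 ≡ 1 mod 8 ⇒ (2/137)^2 = +1]
  = (137/7)    [QR: 137 ≡ 1 mod 4, sign kept]
  = (4/7)    [137 ≡ 4 mod 7]
  = (1/7)    [7 ≡ 7 mod 8 ⇒ (2/7)^2 = +1]
  = 1    [(1/7) = 1]
(-165/439) = 1, and 439 is prime, so -165 is a quadratic residue mod 439.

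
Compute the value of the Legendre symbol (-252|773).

(-252|773)
  = (521|773)    [-252 ≡ 521 mod 773]
  = (773|521)    [QR: 521 ≡ 1 mod 4, sign kept]
  = (252|521)    [773 ≡ 252 mod 521]
  = (63|521)    [521 ≡ 1 mod 8 ⇒ (2|521)^2 = +1]
  = (521|63)    [QR: 521 ≡ 1 mod 4, sign kept]
  = (17|63)    [521 ≡ 17 mod 63]
  = (63|17)    [QR: 17 ≡ 1 mod 4, sign kept]
  = (12|17)    [63 ≡ 12 mod 17]
  = (3|17)    [17 ≡ 1 mod 8 ⇒ (2|17)^2 = +1]
  = (17|3)    [QR: 17 ≡ 1 mod 4, sign kept]
  = (2|3)    [17 ≡ 2 mod 3]
  = -(1|3)    [3 ≡ 3 mod 8 ⇒ (2|3) = -1]
  = -1    [(1|3) = 1]

-1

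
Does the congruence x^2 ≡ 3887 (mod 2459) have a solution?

yes

Reduce the numerator: 3887 ≡ 1428 (mod 2459), so (3887/2459) = (1428/2459).
Factor out 2: 1428 = 2^2·357. Since 2459 ≡ 3 (mod 8), (2/2459) = -1, and (2/2459)^2 = +1. Now have (357/2459).
357 ≡ 1 (mod 4), so quadratic reciprocity gives (357/2459) = (2459/357). Reduce: 2459 ≡ 317 (mod 357). Now have (317/357).
317 ≡ 1 (mod 4), so quadratic reciprocity gives (317/357) = (357/317). Reduce: 357 ≡ 40 (mod 317). Now have (40/317).
Factor out 2: 40 = 2^3·5. Since 317 ≡ 5 (mod 8), (2/317) = -1, and (2/317)^3 = -1. Now have -(5/317).
5 ≡ 1 (mod 4), so quadratic reciprocity gives (5/317) = (317/5). Reduce: 317 ≡ 2 (mod 5). Now have -(2/5).
Factor out 2: 2 = 2. Since 5 ≡ 5 (mod 8), (2/5) = -1. Now have (1/5).
(1/5) = 1. Collecting the sign factors: 1.
(3887/2459) = 1, and 2459 is prime, so 3887 is a quadratic residue mod 2459.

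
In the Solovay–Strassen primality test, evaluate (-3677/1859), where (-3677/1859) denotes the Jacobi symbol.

Reduce the numerator: -3677 ≡ 41 (mod 1859), so (-3677/1859) = (41/1859).
41 ≡ 1 (mod 4), so quadratic reciprocity gives (41/1859) = (1859/41). Reduce: 1859 ≡ 14 (mod 41). Now have (14/41).
Factor out 2: 14 = 2·7. Since 41 ≡ 1 (mod 8), (2/41) = +1. Now have (7/41).
41 ≡ 1 (mod 4), so quadratic reciprocity gives (7/41) = (41/7). Reduce: 41 ≡ 6 (mod 7). Now have (6/7).
Factor out 2: 6 = 2·3. Since 7 ≡ 7 (mod 8), (2/7) = +1. Now have (3/7).
Both 3 ≡ 3 and 7 ≡ 3 (mod 4), so reciprocity gives (3/7) = -(7/3). Reduce: 7 ≡ 1 (mod 3). Now have -(1/3).
(1/3) = 1. Collecting the sign factors: -1.

-1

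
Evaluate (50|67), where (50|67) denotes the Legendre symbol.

-1

Factor out 2: 50 = 2·25. Since 67 ≡ 3 (mod 8), (2|67) = -1. Now have -(25|67).
25 ≡ 1 (mod 4), so quadratic reciprocity gives (25|67) = (67|25). Reduce: 67 ≡ 17 (mod 25). Now have -(17|25).
17 ≡ 1 (mod 4), so quadratic reciprocity gives (17|25) = (25|17). Reduce: 25 ≡ 8 (mod 17). Now have -(8|17).
Factor out 2: 8 = 2^3. Since 17 ≡ 1 (mod 8), (2|17) = +1, and (2|17)^3 = +1. Now have -(1|17).
(1|17) = 1. Collecting the sign factors: -1.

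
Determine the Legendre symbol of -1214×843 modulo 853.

By multiplicativity, (-1214·843|853) = (-1214|853)·(843|853).
First factor (-1214|853):
(-1214|853)
  = (1214|853)    [853 ≡ 1 mod 4 ⇒ (-1|853) = +1]
  = (361|853)    [1214 ≡ 361 mod 853]
  = (853|361)    [QR: 361 ≡ 1 mod 4, sign kept]
  = (131|361)    [853 ≡ 131 mod 361]
  = (361|131)    [QR: 361 ≡ 1 mod 4, sign kept]
  = (99|131)    [361 ≡ 99 mod 131]
  = -(131|99)    [QR: both ≡ 3 mod 4, sign flips]
  = -(32|99)    [131 ≡ 32 mod 99]
  = (1|99)    [99 ≡ 3 mod 8 ⇒ (2|99)^5 = -1]
  = 1    [(1|99) = 1]
Second factor (843|853):
(843|853)
  = (853|843)    [QR: 853 ≡ 1 mod 4, sign kept]
  = (10|843)    [853 ≡ 10 mod 843]
  = -(5|843)    [843 ≡ 3 mod 8 ⇒ (2|843) = -1]
  = -(843|5)    [QR: 5 ≡ 1 mod 4, sign kept]
  = -(3|5)    [843 ≡ 3 mod 5]
  = -(5|3)    [QR: 5 ≡ 1 mod 4, sign kept]
  = -(2|3)    [5 ≡ 2 mod 3]
  = (1|3)    [3 ≡ 3 mod 8 ⇒ (2|3) = -1]
  = 1    [(1|3) = 1]
Product: (1)·(1) = 1.

1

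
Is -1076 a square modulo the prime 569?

(-1076/569)
  = (1076/569)    [569 ≡ 1 mod 4 ⇒ (-1/569) = +1]
  = (507/569)    [1076 ≡ 507 mod 569]
  = (569/507)    [QR: 569 ≡ 1 mod 4, sign kept]
  = (62/507)    [569 ≡ 62 mod 507]
  = -(31/507)    [507 ≡ 3 mod 8 ⇒ (2/507) = -1]
  = (507/31)    [QR: both ≡ 3 mod 4, sign flips]
  = (11/31)    [507 ≡ 11 mod 31]
  = -(31/11)    [QR: both ≡ 3 mod 4, sign flips]
  = -(9/11)    [31 ≡ 9 mod 11]
  = -(11/9)    [QR: 9 ≡ 1 mod 4, sign kept]
  = -(2/9)    [11 ≡ 2 mod 9]
  = -(1/9)    [9 ≡ 1 mod 8 ⇒ (2/9) = +1]
  = -1    [(1/9) = 1]
The Legendre symbol is -1, so x^2 ≡ -1076 (mod 569) has no solution.

no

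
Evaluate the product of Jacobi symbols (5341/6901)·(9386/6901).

1

By multiplicativity, (5341·9386/6901) = (5341/6901)·(9386/6901).
First factor (5341/6901):
(5341/6901)
  = (6901/5341)    [QR: 5341 ≡ 1 mod 4, sign kept]
  = (1560/5341)    [6901 ≡ 1560 mod 5341]
  = -(195/5341)    [5341 ≡ 5 mod 8 ⇒ (2/5341)^3 = -1]
  = -(5341/195)    [QR: 5341 ≡ 1 mod 4, sign kept]
  = -(76/195)    [5341 ≡ 76 mod 195]
  = -(19/195)    [195 ≡ 3 mod 8 ⇒ (2/195)^2 = +1]
  = (195/19)    [QR: both ≡ 3 mod 4, sign flips]
  = (5/19)    [195 ≡ 5 mod 19]
  = (19/5)    [QR: 5 ≡ 1 mod 4, sign kept]
  = (4/5)    [19 ≡ 4 mod 5]
  = (1/5)    [5 ≡ 5 mod 8 ⇒ (2/5)^2 = +1]
  = 1    [(1/5) = 1]
Second factor (9386/6901):
(9386/6901)
  = (2485/6901)    [9386 ≡ 2485 mod 6901]
  = (6901/2485)    [QR: 2485 ≡ 1 mod 4, sign kept]
  = (1931/2485)    [6901 ≡ 1931 mod 2485]
  = (2485/1931)    [QR: 2485 ≡ 1 mod 4, sign kept]
  = (554/1931)    [2485 ≡ 554 mod 1931]
  = -(277/1931)    [1931 ≡ 3 mod 8 ⇒ (2/1931) = -1]
  = -(1931/277)    [QR: 277 ≡ 1 mod 4, sign kept]
  = -(269/277)    [1931 ≡ 269 mod 277]
  = -(277/269)    [QR: 269 ≡ 1 mod 4, sign kept]
  = -(8/269)    [277 ≡ 8 mod 269]
  = (1/269)    [269 ≡ 5 mod 8 ⇒ (2/269)^3 = -1]
  = 1    [(1/269) = 1]
Product: (1)·(1) = 1.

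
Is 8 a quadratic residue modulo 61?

Factor out 2: 8 = 2^3. Since 61 ≡ 5 (mod 8), (2|61) = -1, and (2|61)^3 = -1. Now have -(1|61).
(1|61) = 1. Collecting the sign factors: -1.
(8|61) = -1, and 61 is prime, so 8 is not a quadratic residue mod 61.

no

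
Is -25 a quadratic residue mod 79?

no

Reduce the numerator: -25 ≡ 54 (mod 79), so (-25|79) = (54|79).
Factor out 2: 54 = 2·27. Since 79 ≡ 7 (mod 8), (2|79) = +1. Now have (27|79).
Both 27 ≡ 3 and 79 ≡ 3 (mod 4), so reciprocity gives (27|79) = -(79|27). Reduce: 79 ≡ 25 (mod 27). Now have -(25|27).
25 ≡ 1 (mod 4), so quadratic reciprocity gives (25|27) = (27|25). Reduce: 27 ≡ 2 (mod 25). Now have -(2|25).
Factor out 2: 2 = 2. Since 25 ≡ 1 (mod 8), (2|25) = +1. Now have -(1|25).
(1|25) = 1. Collecting the sign factors: -1.
(-25|79) = -1, and 79 is prime, so -25 is not a quadratic residue mod 79.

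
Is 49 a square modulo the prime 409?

(49|409)
  = (409|49)    [QR: 49 ≡ 1 mod 4, sign kept]
  = (17|49)    [409 ≡ 17 mod 49]
  = (49|17)    [QR: 17 ≡ 1 mod 4, sign kept]
  = (15|17)    [49 ≡ 15 mod 17]
  = (17|15)    [QR: 17 ≡ 1 mod 4, sign kept]
  = (2|15)    [17 ≡ 2 mod 15]
  = (1|15)    [15 ≡ 7 mod 8 ⇒ (2|15) = +1]
  = 1    [(1|15) = 1]
The Legendre symbol is 1, so x^2 ≡ 49 (mod 409) has solution.

yes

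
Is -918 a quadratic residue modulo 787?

Pull out -1: (-918/787) = (-1/787)·(918/787). Since 787 ≡ 3 (mod 4), (-1/787) = -1. Now have -(918/787).
Reduce the numerator: 918 ≡ 131 (mod 787), so (918/787) = (131/787).
Both 131 ≡ 3 and 787 ≡ 3 (mod 4), so reciprocity gives (131/787) = -(787/131). Reduce: 787 ≡ 1 (mod 131). Now have (1/131).
(1/131) = 1. Collecting the sign factors: 1.
The Legendre symbol is 1, so x^2 ≡ -918 (mod 787) has solution.

yes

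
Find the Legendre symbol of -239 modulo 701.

-1

Pull out -1: (-239 / 701) = (-1 / 701)·(239 / 701). Since 701 ≡ 1 (mod 4), (-1 / 701) = +1. Now have (239 / 701).
701 ≡ 1 (mod 4), so quadratic reciprocity gives (239 / 701) = (701 / 239). Reduce: 701 ≡ 223 (mod 239). Now have (223 / 239).
Both 223 ≡ 3 and 239 ≡ 3 (mod 4), so reciprocity gives (223 / 239) = -(239 / 223). Reduce: 239 ≡ 16 (mod 223). Now have -(16 / 223).
Factor out 2: 16 = 2^4. Since 223 ≡ 7 (mod 8), (2 / 223) = +1, and (2 / 223)^4 = +1. Now have -(1 / 223).
(1 / 223) = 1. Collecting the sign factors: -1.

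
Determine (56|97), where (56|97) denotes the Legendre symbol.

-1

Factor out 2: 56 = 2^3·7. Since 97 ≡ 1 (mod 8), (2|97) = +1, and (2|97)^3 = +1. Now have (7|97).
97 ≡ 1 (mod 4), so quadratic reciprocity gives (7|97) = (97|7). Reduce: 97 ≡ 6 (mod 7). Now have (6|7).
Factor out 2: 6 = 2·3. Since 7 ≡ 7 (mod 8), (2|7) = +1. Now have (3|7).
Both 3 ≡ 3 and 7 ≡ 3 (mod 4), so reciprocity gives (3|7) = -(7|3). Reduce: 7 ≡ 1 (mod 3). Now have -(1|3).
(1|3) = 1. Collecting the sign factors: -1.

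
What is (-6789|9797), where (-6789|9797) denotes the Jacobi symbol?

(-6789|9797)
  = (3008|9797)    [-6789 ≡ 3008 mod 9797]
  = (47|9797)    [9797 ≡ 5 mod 8 ⇒ (2|9797)^6 = +1]
  = (9797|47)    [QR: 9797 ≡ 1 mod 4, sign kept]
  = (21|47)    [9797 ≡ 21 mod 47]
  = (47|21)    [QR: 21 ≡ 1 mod 4, sign kept]
  = (5|21)    [47 ≡ 5 mod 21]
  = (21|5)    [QR: 5 ≡ 1 mod 4, sign kept]
  = (1|5)    [21 ≡ 1 mod 5]
  = 1    [(1|5) = 1]

1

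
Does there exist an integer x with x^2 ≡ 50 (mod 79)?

Factor out 2: 50 = 2·25. Since 79 ≡ 7 (mod 8), (2|79) = +1. Now have (25|79).
25 ≡ 1 (mod 4), so quadratic reciprocity gives (25|79) = (79|25). Reduce: 79 ≡ 4 (mod 25). Now have (4|25).
Factor out 2: 4 = 2^2. Since 25 ≡ 1 (mod 8), (2|25) = +1, and (2|25)^2 = +1. Now have (1|25).
(1|25) = 1. Collecting the sign factors: 1.
The Legendre symbol is 1, so x^2 ≡ 50 (mod 79) has solution.

yes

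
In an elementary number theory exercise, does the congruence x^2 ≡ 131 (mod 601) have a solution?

(131/601)
  = (601/131)    [QR: 601 ≡ 1 mod 4, sign kept]
  = (77/131)    [601 ≡ 77 mod 131]
  = (131/77)    [QR: 77 ≡ 1 mod 4, sign kept]
  = (54/77)    [131 ≡ 54 mod 77]
  = -(27/77)    [77 ≡ 5 mod 8 ⇒ (2/77) = -1]
  = -(77/27)    [QR: 77 ≡ 1 mod 4, sign kept]
  = -(23/27)    [77 ≡ 23 mod 27]
  = (27/23)    [QR: both ≡ 3 mod 4, sign flips]
  = (4/23)    [27 ≡ 4 mod 23]
  = (1/23)    [23 ≡ 7 mod 8 ⇒ (2/23)^2 = +1]
  = 1    [(1/23) = 1]
The Legendre symbol is 1, so x^2 ≡ 131 (mod 601) has solution.

yes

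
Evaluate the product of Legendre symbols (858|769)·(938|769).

1

By multiplicativity, (858·938|769) = (858|769)·(938|769).
First factor (858|769):
(858|769)
  = (89|769)    [858 ≡ 89 mod 769]
  = (769|89)    [QR: 89 ≡ 1 mod 4, sign kept]
  = (57|89)    [769 ≡ 57 mod 89]
  = (89|57)    [QR: 57 ≡ 1 mod 4, sign kept]
  = (32|57)    [89 ≡ 32 mod 57]
  = (1|57)    [57 ≡ 1 mod 8 ⇒ (2|57)^5 = +1]
  = 1    [(1|57) = 1]
Second factor (938|769):
(938|769)
  = (169|769)    [938 ≡ 169 mod 769]
  = (769|169)    [QR: 169 ≡ 1 mod 4, sign kept]
  = (93|169)    [769 ≡ 93 mod 169]
  = (169|93)    [QR: 93 ≡ 1 mod 4, sign kept]
  = (76|93)    [169 ≡ 76 mod 93]
  = (19|93)    [93 ≡ 5 mod 8 ⇒ (2|93)^2 = +1]
  = (93|19)    [QR: 93 ≡ 1 mod 4, sign kept]
  = (17|19)    [93 ≡ 17 mod 19]
  = (19|17)    [QR: 17 ≡ 1 mod 4, sign kept]
  = (2|17)    [19 ≡ 2 mod 17]
  = (1|17)    [17 ≡ 1 mod 8 ⇒ (2|17) = +1]
  = 1    [(1|17) = 1]
Product: (1)·(1) = 1.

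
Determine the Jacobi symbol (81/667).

(81/667)
  = (667/81)    [QR: 81 ≡ 1 mod 4, sign kept]
  = (19/81)    [667 ≡ 19 mod 81]
  = (81/19)    [QR: 81 ≡ 1 mod 4, sign kept]
  = (5/19)    [81 ≡ 5 mod 19]
  = (19/5)    [QR: 5 ≡ 1 mod 4, sign kept]
  = (4/5)    [19 ≡ 4 mod 5]
  = (1/5)    [5 ≡ 5 mod 8 ⇒ (2/5)^2 = +1]
  = 1    [(1/5) = 1]

1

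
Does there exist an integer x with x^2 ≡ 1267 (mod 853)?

no

Reduce the numerator: 1267 ≡ 414 (mod 853), so (1267/853) = (414/853).
Factor out 2: 414 = 2·207. Since 853 ≡ 5 (mod 8), (2/853) = -1. Now have -(207/853).
853 ≡ 1 (mod 4), so quadratic reciprocity gives (207/853) = (853/207). Reduce: 853 ≡ 25 (mod 207). Now have -(25/207).
25 ≡ 1 (mod 4), so quadratic reciprocity gives (25/207) = (207/25). Reduce: 207 ≡ 7 (mod 25). Now have -(7/25).
25 ≡ 1 (mod 4), so quadratic reciprocity gives (7/25) = (25/7). Reduce: 25 ≡ 4 (mod 7). Now have -(4/7).
Factor out 2: 4 = 2^2. Since 7 ≡ 7 (mod 8), (2/7) = +1, and (2/7)^2 = +1. Now have -(1/7).
(1/7) = 1. Collecting the sign factors: -1.
The Legendre symbol is -1, so x^2 ≡ 1267 (mod 853) has no solution.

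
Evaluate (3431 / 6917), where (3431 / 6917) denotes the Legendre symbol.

6917 ≡ 1 (mod 4), so quadratic reciprocity gives (3431 / 6917) = (6917 / 3431). Reduce: 6917 ≡ 55 (mod 3431). Now have (55 / 3431).
Both 55 ≡ 3 and 3431 ≡ 3 (mod 4), so reciprocity gives (55 / 3431) = -(3431 / 55). Reduce: 3431 ≡ 21 (mod 55). Now have -(21 / 55).
21 ≡ 1 (mod 4), so quadratic reciprocity gives (21 / 55) = (55 / 21). Reduce: 55 ≡ 13 (mod 21). Now have -(13 / 21).
13 ≡ 1 (mod 4), so quadratic reciprocity gives (13 / 21) = (21 / 13). Reduce: 21 ≡ 8 (mod 13). Now have -(8 / 13).
Factor out 2: 8 = 2^3. Since 13 ≡ 5 (mod 8), (2 / 13) = -1, and (2 / 13)^3 = -1. Now have (1 / 13).
(1 / 13) = 1. Collecting the sign factors: 1.

1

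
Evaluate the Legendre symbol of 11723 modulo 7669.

(11723 / 7669)
  = (4054 / 7669)    [11723 ≡ 4054 mod 7669]
  = -(2027 / 7669)    [7669 ≡ 5 mod 8 ⇒ (2 / 7669) = -1]
  = -(7669 / 2027)    [QR: 7669 ≡ 1 mod 4, sign kept]
  = -(1588 / 2027)    [7669 ≡ 1588 mod 2027]
  = -(397 / 2027)    [2027 ≡ 3 mod 8 ⇒ (2 / 2027)^2 = +1]
  = -(2027 / 397)    [QR: 397 ≡ 1 mod 4, sign kept]
  = -(42 / 397)    [2027 ≡ 42 mod 397]
  = (21 / 397)    [397 ≡ 5 mod 8 ⇒ (2 / 397) = -1]
  = (397 / 21)    [QR: 21 ≡ 1 mod 4, sign kept]
  = (19 / 21)    [397 ≡ 19 mod 21]
  = (21 / 19)    [QR: 21 ≡ 1 mod 4, sign kept]
  = (2 / 19)    [21 ≡ 2 mod 19]
  = -(1 / 19)    [19 ≡ 3 mod 8 ⇒ (2 / 19) = -1]
  = -1    [(1 / 19) = 1]

-1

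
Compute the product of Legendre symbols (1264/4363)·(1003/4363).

By multiplicativity, (1264·1003/4363) = (1264/4363)·(1003/4363).
First factor (1264/4363):
(1264/4363)
  = (79/4363)    [4363 ≡ 3 mod 8 ⇒ (2/4363)^4 = +1]
  = -(4363/79)    [QR: both ≡ 3 mod 4, sign flips]
  = -(18/79)    [4363 ≡ 18 mod 79]
  = -(9/79)    [79 ≡ 7 mod 8 ⇒ (2/79) = +1]
  = -(79/9)    [QR: 9 ≡ 1 mod 4, sign kept]
  = -(7/9)    [79 ≡ 7 mod 9]
  = -(9/7)    [QR: 9 ≡ 1 mod 4, sign kept]
  = -(2/7)    [9 ≡ 2 mod 7]
  = -(1/7)    [7 ≡ 7 mod 8 ⇒ (2/7) = +1]
  = -1    [(1/7) = 1]
Second factor (1003/4363):
(1003/4363)
  = -(4363/1003)    [QR: both ≡ 3 mod 4, sign flips]
  = -(351/1003)    [4363 ≡ 351 mod 1003]
  = (1003/351)    [QR: both ≡ 3 mod 4, sign flips]
  = (301/351)    [1003 ≡ 301 mod 351]
  = (351/301)    [QR: 301 ≡ 1 mod 4, sign kept]
  = (50/301)    [351 ≡ 50 mod 301]
  = -(25/301)    [301 ≡ 5 mod 8 ⇒ (2/301) = -1]
  = -(301/25)    [QR: 25 ≡ 1 mod 4, sign kept]
  = -(1/25)    [301 ≡ 1 mod 25]
  = -1    [(1/25) = 1]
Product: (-1)·(-1) = 1.

1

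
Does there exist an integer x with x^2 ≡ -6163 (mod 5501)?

yes

(-6163|5501)
  = (4839|5501)    [-6163 ≡ 4839 mod 5501]
  = (5501|4839)    [QR: 5501 ≡ 1 mod 4, sign kept]
  = (662|4839)    [5501 ≡ 662 mod 4839]
  = (331|4839)    [4839 ≡ 7 mod 8 ⇒ (2|4839) = +1]
  = -(4839|331)    [QR: both ≡ 3 mod 4, sign flips]
  = -(205|331)    [4839 ≡ 205 mod 331]
  = -(331|205)    [QR: 205 ≡ 1 mod 4, sign kept]
  = -(126|205)    [331 ≡ 126 mod 205]
  = (63|205)    [205 ≡ 5 mod 8 ⇒ (2|205) = -1]
  = (205|63)    [QR: 205 ≡ 1 mod 4, sign kept]
  = (16|63)    [205 ≡ 16 mod 63]
  = (1|63)    [63 ≡ 7 mod 8 ⇒ (2|63)^4 = +1]
  = 1    [(1|63) = 1]
(-6163|5501) = 1, and 5501 is prime, so -6163 is a quadratic residue mod 5501.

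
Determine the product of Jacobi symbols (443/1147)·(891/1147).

By multiplicativity, (443·891/1147) = (443/1147)·(891/1147).
First factor (443/1147):
Both 443 ≡ 3 and 1147 ≡ 3 (mod 4), so reciprocity gives (443/1147) = -(1147/443). Reduce: 1147 ≡ 261 (mod 443). Now have -(261/443).
261 ≡ 1 (mod 4), so quadratic reciprocity gives (261/443) = (443/261). Reduce: 443 ≡ 182 (mod 261). Now have -(182/261).
Factor out 2: 182 = 2·91. Since 261 ≡ 5 (mod 8), (2/261) = -1. Now have (91/261).
261 ≡ 1 (mod 4), so quadratic reciprocity gives (91/261) = (261/91). Reduce: 261 ≡ 79 (mod 91). Now have (79/91).
Both 79 ≡ 3 and 91 ≡ 3 (mod 4), so reciprocity gives (79/91) = -(91/79). Reduce: 91 ≡ 12 (mod 79). Now have -(12/79).
Factor out 2: 12 = 2^2·3. Since 79 ≡ 7 (mod 8), (2/79) = +1, and (2/79)^2 = +1. Now have -(3/79).
Both 3 ≡ 3 and 79 ≡ 3 (mod 4), so reciprocity gives (3/79) = -(79/3). Reduce: 79 ≡ 1 (mod 3). Now have (1/3).
(1/3) = 1. Collecting the sign factors: 1.
Second factor (891/1147):
Both 891 ≡ 3 and 1147 ≡ 3 (mod 4), so reciprocity gives (891/1147) = -(1147/891). Reduce: 1147 ≡ 256 (mod 891). Now have -(256/891).
Factor out 2: 256 = 2^8. Since 891 ≡ 3 (mod 8), (2/891) = -1, and (2/891)^8 = +1. Now have -(1/891).
(1/891) = 1. Collecting the sign factors: -1.
Product: (1)·(-1) = -1.

-1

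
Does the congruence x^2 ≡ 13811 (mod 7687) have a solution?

yes

Reduce the numerator: 13811 ≡ 6124 (mod 7687), so (13811/7687) = (6124/7687).
Factor out 2: 6124 = 2^2·1531. Since 7687 ≡ 7 (mod 8), (2/7687) = +1, and (2/7687)^2 = +1. Now have (1531/7687).
Both 1531 ≡ 3 and 7687 ≡ 3 (mod 4), so reciprocity gives (1531/7687) = -(7687/1531). Reduce: 7687 ≡ 32 (mod 1531). Now have -(32/1531).
Factor out 2: 32 = 2^5. Since 1531 ≡ 3 (mod 8), (2/1531) = -1, and (2/1531)^5 = -1. Now have (1/1531).
(1/1531) = 1. Collecting the sign factors: 1.
The Legendre symbol is 1, so x^2 ≡ 13811 (mod 7687) has solution.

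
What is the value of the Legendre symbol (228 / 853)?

(228 / 853)
  = (57 / 853)    [853 ≡ 5 mod 8 ⇒ (2 / 853)^2 = +1]
  = (853 / 57)    [QR: 57 ≡ 1 mod 4, sign kept]
  = (55 / 57)    [853 ≡ 55 mod 57]
  = (57 / 55)    [QR: 57 ≡ 1 mod 4, sign kept]
  = (2 / 55)    [57 ≡ 2 mod 55]
  = (1 / 55)    [55 ≡ 7 mod 8 ⇒ (2 / 55) = +1]
  = 1    [(1 / 55) = 1]

1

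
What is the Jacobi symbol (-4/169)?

Reduce the numerator: -4 ≡ 165 (mod 169), so (-4/169) = (165/169).
165 ≡ 1 (mod 4), so quadratic reciprocity gives (165/169) = (169/165). Reduce: 169 ≡ 4 (mod 165). Now have (4/165).
Factor out 2: 4 = 2^2. Since 165 ≡ 5 (mod 8), (2/165) = -1, and (2/165)^2 = +1. Now have (1/165).
(1/165) = 1. Collecting the sign factors: 1.

1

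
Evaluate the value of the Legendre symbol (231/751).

-1

(231/751)
  = -(751/231)    [QR: both ≡ 3 mod 4, sign flips]
  = -(58/231)    [751 ≡ 58 mod 231]
  = -(29/231)    [231 ≡ 7 mod 8 ⇒ (2/231) = +1]
  = -(231/29)    [QR: 29 ≡ 1 mod 4, sign kept]
  = -(28/29)    [231 ≡ 28 mod 29]
  = -(7/29)    [29 ≡ 5 mod 8 ⇒ (2/29)^2 = +1]
  = -(29/7)    [QR: 29 ≡ 1 mod 4, sign kept]
  = -(1/7)    [29 ≡ 1 mod 7]
  = -1    [(1/7) = 1]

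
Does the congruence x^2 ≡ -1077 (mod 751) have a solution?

no

Reduce the numerator: -1077 ≡ 425 (mod 751), so (-1077/751) = (425/751).
425 ≡ 1 (mod 4), so quadratic reciprocity gives (425/751) = (751/425). Reduce: 751 ≡ 326 (mod 425). Now have (326/425).
Factor out 2: 326 = 2·163. Since 425 ≡ 1 (mod 8), (2/425) = +1. Now have (163/425).
425 ≡ 1 (mod 4), so quadratic reciprocity gives (163/425) = (425/163). Reduce: 425 ≡ 99 (mod 163). Now have (99/163).
Both 99 ≡ 3 and 163 ≡ 3 (mod 4), so reciprocity gives (99/163) = -(163/99). Reduce: 163 ≡ 64 (mod 99). Now have -(64/99).
Factor out 2: 64 = 2^6. Since 99 ≡ 3 (mod 8), (2/99) = -1, and (2/99)^6 = +1. Now have -(1/99).
(1/99) = 1. Collecting the sign factors: -1.
The Legendre symbol is -1, so x^2 ≡ -1077 (mod 751) has no solution.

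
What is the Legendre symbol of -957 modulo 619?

1

Pull out -1: (-957/619) = (-1/619)·(957/619). Since 619 ≡ 3 (mod 4), (-1/619) = -1. Now have -(957/619).
Reduce the numerator: 957 ≡ 338 (mod 619), so (957/619) = (338/619).
Factor out 2: 338 = 2·169. Since 619 ≡ 3 (mod 8), (2/619) = -1. Now have (169/619).
169 ≡ 1 (mod 4), so quadratic reciprocity gives (169/619) = (619/169). Reduce: 619 ≡ 112 (mod 169). Now have (112/169).
Factor out 2: 112 = 2^4·7. Since 169 ≡ 1 (mod 8), (2/169) = +1, and (2/169)^4 = +1. Now have (7/169).
169 ≡ 1 (mod 4), so quadratic reciprocity gives (7/169) = (169/7). Reduce: 169 ≡ 1 (mod 7). Now have (1/7).
(1/7) = 1. Collecting the sign factors: 1.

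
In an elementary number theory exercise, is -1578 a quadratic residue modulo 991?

yes

Reduce the numerator: -1578 ≡ 404 (mod 991), so (-1578/991) = (404/991).
Factor out 2: 404 = 2^2·101. Since 991 ≡ 7 (mod 8), (2/991) = +1, and (2/991)^2 = +1. Now have (101/991).
101 ≡ 1 (mod 4), so quadratic reciprocity gives (101/991) = (991/101). Reduce: 991 ≡ 82 (mod 101). Now have (82/101).
Factor out 2: 82 = 2·41. Since 101 ≡ 5 (mod 8), (2/101) = -1. Now have -(41/101).
41 ≡ 1 (mod 4), so quadratic reciprocity gives (41/101) = (101/41). Reduce: 101 ≡ 19 (mod 41). Now have -(19/41).
41 ≡ 1 (mod 4), so quadratic reciprocity gives (19/41) = (41/19). Reduce: 41 ≡ 3 (mod 19). Now have -(3/19).
Both 3 ≡ 3 and 19 ≡ 3 (mod 4), so reciprocity gives (3/19) = -(19/3). Reduce: 19 ≡ 1 (mod 3). Now have (1/3).
(1/3) = 1. Collecting the sign factors: 1.
(-1578/991) = 1, and 991 is prime, so -1578 is a quadratic residue mod 991.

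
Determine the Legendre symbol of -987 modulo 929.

(-987/929)
  = (871/929)    [-987 ≡ 871 mod 929]
  = (929/871)    [QR: 929 ≡ 1 mod 4, sign kept]
  = (58/871)    [929 ≡ 58 mod 871]
  = (29/871)    [871 ≡ 7 mod 8 ⇒ (2/871) = +1]
  = (871/29)    [QR: 29 ≡ 1 mod 4, sign kept]
  = (1/29)    [871 ≡ 1 mod 29]
  = 1    [(1/29) = 1]

1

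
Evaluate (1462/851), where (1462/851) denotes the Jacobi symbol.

Reduce the numerator: 1462 ≡ 611 (mod 851), so (1462/851) = (611/851).
Both 611 ≡ 3 and 851 ≡ 3 (mod 4), so reciprocity gives (611/851) = -(851/611). Reduce: 851 ≡ 240 (mod 611). Now have -(240/611).
Factor out 2: 240 = 2^4·15. Since 611 ≡ 3 (mod 8), (2/611) = -1, and (2/611)^4 = +1. Now have -(15/611).
Both 15 ≡ 3 and 611 ≡ 3 (mod 4), so reciprocity gives (15/611) = -(611/15). Reduce: 611 ≡ 11 (mod 15). Now have (11/15).
Both 11 ≡ 3 and 15 ≡ 3 (mod 4), so reciprocity gives (11/15) = -(15/11). Reduce: 15 ≡ 4 (mod 11). Now have -(4/11).
Factor out 2: 4 = 2^2. Since 11 ≡ 3 (mod 8), (2/11) = -1, and (2/11)^2 = +1. Now have -(1/11).
(1/11) = 1. Collecting the sign factors: -1.

-1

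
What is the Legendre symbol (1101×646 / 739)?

By multiplicativity, (1101·646 / 739) = (1101 / 739)·(646 / 739).
First factor (1101 / 739):
(1101 / 739)
  = (362 / 739)    [1101 ≡ 362 mod 739]
  = -(181 / 739)    [739 ≡ 3 mod 8 ⇒ (2 / 739) = -1]
  = -(739 / 181)    [QR: 181 ≡ 1 mod 4, sign kept]
  = -(15 / 181)    [739 ≡ 15 mod 181]
  = -(181 / 15)    [QR: 181 ≡ 1 mod 4, sign kept]
  = -(1 / 15)    [181 ≡ 1 mod 15]
  = -1    [(1 / 15) = 1]
Second factor (646 / 739):
(646 / 739)
  = -(323 / 739)    [739 ≡ 3 mod 8 ⇒ (2 / 739) = -1]
  = (739 / 323)    [QR: both ≡ 3 mod 4, sign flips]
  = (93 / 323)    [739 ≡ 93 mod 323]
  = (323 / 93)    [QR: 93 ≡ 1 mod 4, sign kept]
  = (44 / 93)    [323 ≡ 44 mod 93]
  = (11 / 93)    [93 ≡ 5 mod 8 ⇒ (2 / 93)^2 = +1]
  = (93 / 11)    [QR: 93 ≡ 1 mod 4, sign kept]
  = (5 / 11)    [93 ≡ 5 mod 11]
  = (11 / 5)    [QR: 5 ≡ 1 mod 4, sign kept]
  = (1 / 5)    [11 ≡ 1 mod 5]
  = 1    [(1 / 5) = 1]
Product: (-1)·(1) = -1.

-1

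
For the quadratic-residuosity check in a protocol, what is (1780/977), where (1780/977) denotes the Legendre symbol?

Reduce the numerator: 1780 ≡ 803 (mod 977), so (1780/977) = (803/977).
977 ≡ 1 (mod 4), so quadratic reciprocity gives (803/977) = (977/803). Reduce: 977 ≡ 174 (mod 803). Now have (174/803).
Factor out 2: 174 = 2·87. Since 803 ≡ 3 (mod 8), (2/803) = -1. Now have -(87/803).
Both 87 ≡ 3 and 803 ≡ 3 (mod 4), so reciprocity gives (87/803) = -(803/87). Reduce: 803 ≡ 20 (mod 87). Now have (20/87).
Factor out 2: 20 = 2^2·5. Since 87 ≡ 7 (mod 8), (2/87) = +1, and (2/87)^2 = +1. Now have (5/87).
5 ≡ 1 (mod 4), so quadratic reciprocity gives (5/87) = (87/5). Reduce: 87 ≡ 2 (mod 5). Now have (2/5).
Factor out 2: 2 = 2. Since 5 ≡ 5 (mod 8), (2/5) = -1. Now have -(1/5).
(1/5) = 1. Collecting the sign factors: -1.

-1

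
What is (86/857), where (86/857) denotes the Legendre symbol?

(86/857)
  = (43/857)    [857 ≡ 1 mod 8 ⇒ (2/857) = +1]
  = (857/43)    [QR: 857 ≡ 1 mod 4, sign kept]
  = (40/43)    [857 ≡ 40 mod 43]
  = -(5/43)    [43 ≡ 3 mod 8 ⇒ (2/43)^3 = -1]
  = -(43/5)    [QR: 5 ≡ 1 mod 4, sign kept]
  = -(3/5)    [43 ≡ 3 mod 5]
  = -(5/3)    [QR: 5 ≡ 1 mod 4, sign kept]
  = -(2/3)    [5 ≡ 2 mod 3]
  = (1/3)    [3 ≡ 3 mod 8 ⇒ (2/3) = -1]
  = 1    [(1/3) = 1]

1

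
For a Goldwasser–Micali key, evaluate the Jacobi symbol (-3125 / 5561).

(-3125 / 5561)
  = (3125 / 5561)    [5561 ≡ 1 mod 4 ⇒ (-1 / 5561) = +1]
  = (5561 / 3125)    [QR: 3125 ≡ 1 mod 4, sign kept]
  = (2436 / 3125)    [5561 ≡ 2436 mod 3125]
  = (609 / 3125)    [3125 ≡ 5 mod 8 ⇒ (2 / 3125)^2 = +1]
  = (3125 / 609)    [QR: 609 ≡ 1 mod 4, sign kept]
  = (80 / 609)    [3125 ≡ 80 mod 609]
  = (5 / 609)    [609 ≡ 1 mod 8 ⇒ (2 / 609)^4 = +1]
  = (609 / 5)    [QR: 5 ≡ 1 mod 4, sign kept]
  = (4 / 5)    [609 ≡ 4 mod 5]
  = (1 / 5)    [5 ≡ 5 mod 8 ⇒ (2 / 5)^2 = +1]
  = 1    [(1 / 5) = 1]

1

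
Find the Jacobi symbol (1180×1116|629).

-1

By multiplicativity, (1180·1116|629) = (1180|629)·(1116|629).
First factor (1180|629):
(1180|629)
  = (551|629)    [1180 ≡ 551 mod 629]
  = (629|551)    [QR: 629 ≡ 1 mod 4, sign kept]
  = (78|551)    [629 ≡ 78 mod 551]
  = (39|551)    [551 ≡ 7 mod 8 ⇒ (2|551) = +1]
  = -(551|39)    [QR: both ≡ 3 mod 4, sign flips]
  = -(5|39)    [551 ≡ 5 mod 39]
  = -(39|5)    [QR: 5 ≡ 1 mod 4, sign kept]
  = -(4|5)    [39 ≡ 4 mod 5]
  = -(1|5)    [5 ≡ 5 mod 8 ⇒ (2|5)^2 = +1]
  = -1    [(1|5) = 1]
Second factor (1116|629):
(1116|629)
  = (487|629)    [1116 ≡ 487 mod 629]
  = (629|487)    [QR: 629 ≡ 1 mod 4, sign kept]
  = (142|487)    [629 ≡ 142 mod 487]
  = (71|487)    [487 ≡ 7 mod 8 ⇒ (2|487) = +1]
  = -(487|71)    [QR: both ≡ 3 mod 4, sign flips]
  = -(61|71)    [487 ≡ 61 mod 71]
  = -(71|61)    [QR: 61 ≡ 1 mod 4, sign kept]
  = -(10|61)    [71 ≡ 10 mod 61]
  = (5|61)    [61 ≡ 5 mod 8 ⇒ (2|61) = -1]
  = (61|5)    [QR: 5 ≡ 1 mod 4, sign kept]
  = (1|5)    [61 ≡ 1 mod 5]
  = 1    [(1|5) = 1]
Product: (-1)·(1) = -1.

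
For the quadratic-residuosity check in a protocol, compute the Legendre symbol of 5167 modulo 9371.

Both 5167 ≡ 3 and 9371 ≡ 3 (mod 4), so reciprocity gives (5167/9371) = -(9371/5167). Reduce: 9371 ≡ 4204 (mod 5167). Now have -(4204/5167).
Factor out 2: 4204 = 2^2·1051. Since 5167 ≡ 7 (mod 8), (2/5167) = +1, and (2/5167)^2 = +1. Now have -(1051/5167).
Both 1051 ≡ 3 and 5167 ≡ 3 (mod 4), so reciprocity gives (1051/5167) = -(5167/1051). Reduce: 5167 ≡ 963 (mod 1051). Now have (963/1051).
Both 963 ≡ 3 and 1051 ≡ 3 (mod 4), so reciprocity gives (963/1051) = -(1051/963). Reduce: 1051 ≡ 88 (mod 963). Now have -(88/963).
Factor out 2: 88 = 2^3·11. Since 963 ≡ 3 (mod 8), (2/963) = -1, and (2/963)^3 = -1. Now have (11/963).
Both 11 ≡ 3 and 963 ≡ 3 (mod 4), so reciprocity gives (11/963) = -(963/11). Reduce: 963 ≡ 6 (mod 11). Now have -(6/11).
Factor out 2: 6 = 2·3. Since 11 ≡ 3 (mod 8), (2/11) = -1. Now have (3/11).
Both 3 ≡ 3 and 11 ≡ 3 (mod 4), so reciprocity gives (3/11) = -(11/3). Reduce: 11 ≡ 2 (mod 3). Now have -(2/3).
Factor out 2: 2 = 2. Since 3 ≡ 3 (mod 8), (2/3) = -1. Now have (1/3).
(1/3) = 1. Collecting the sign factors: 1.

1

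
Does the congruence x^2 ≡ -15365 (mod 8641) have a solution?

(-15365/8641)
  = (1917/8641)    [-15365 ≡ 1917 mod 8641]
  = (8641/1917)    [QR: 1917 ≡ 1 mod 4, sign kept]
  = (973/1917)    [8641 ≡ 973 mod 1917]
  = (1917/973)    [QR: 973 ≡ 1 mod 4, sign kept]
  = (944/973)    [1917 ≡ 944 mod 973]
  = (59/973)    [973 ≡ 5 mod 8 ⇒ (2/973)^4 = +1]
  = (973/59)    [QR: 973 ≡ 1 mod 4, sign kept]
  = (29/59)    [973 ≡ 29 mod 59]
  = (59/29)    [QR: 29 ≡ 1 mod 4, sign kept]
  = (1/29)    [59 ≡ 1 mod 29]
  = 1    [(1/29) = 1]
The Legendre symbol is 1, so x^2 ≡ -15365 (mod 8641) has solution.

yes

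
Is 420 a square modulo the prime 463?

no

(420/463)
  = (105/463)    [463 ≡ 7 mod 8 ⇒ (2/463)^2 = +1]
  = (463/105)    [QR: 105 ≡ 1 mod 4, sign kept]
  = (43/105)    [463 ≡ 43 mod 105]
  = (105/43)    [QR: 105 ≡ 1 mod 4, sign kept]
  = (19/43)    [105 ≡ 19 mod 43]
  = -(43/19)    [QR: both ≡ 3 mod 4, sign flips]
  = -(5/19)    [43 ≡ 5 mod 19]
  = -(19/5)    [QR: 5 ≡ 1 mod 4, sign kept]
  = -(4/5)    [19 ≡ 4 mod 5]
  = -(1/5)    [5 ≡ 5 mod 8 ⇒ (2/5)^2 = +1]
  = -1    [(1/5) = 1]
(420/463) = -1, and 463 is prime, so 420 is not a quadratic residue mod 463.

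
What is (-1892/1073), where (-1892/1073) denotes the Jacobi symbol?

(-1892/1073)
  = (254/1073)    [-1892 ≡ 254 mod 1073]
  = (127/1073)    [1073 ≡ 1 mod 8 ⇒ (2/1073) = +1]
  = (1073/127)    [QR: 1073 ≡ 1 mod 4, sign kept]
  = (57/127)    [1073 ≡ 57 mod 127]
  = (127/57)    [QR: 57 ≡ 1 mod 4, sign kept]
  = (13/57)    [127 ≡ 13 mod 57]
  = (57/13)    [QR: 13 ≡ 1 mod 4, sign kept]
  = (5/13)    [57 ≡ 5 mod 13]
  = (13/5)    [QR: 5 ≡ 1 mod 4, sign kept]
  = (3/5)    [13 ≡ 3 mod 5]
  = (5/3)    [QR: 5 ≡ 1 mod 4, sign kept]
  = (2/3)    [5 ≡ 2 mod 3]
  = -(1/3)    [3 ≡ 3 mod 8 ⇒ (2/3) = -1]
  = -1    [(1/3) = 1]

-1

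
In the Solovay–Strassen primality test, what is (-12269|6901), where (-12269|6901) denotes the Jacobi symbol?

Reduce the numerator: -12269 ≡ 1533 (mod 6901), so (-12269|6901) = (1533|6901).
1533 ≡ 1 (mod 4), so quadratic reciprocity gives (1533|6901) = (6901|1533). Reduce: 6901 ≡ 769 (mod 1533). Now have (769|1533).
769 ≡ 1 (mod 4), so quadratic reciprocity gives (769|1533) = (1533|769). Reduce: 1533 ≡ 764 (mod 769). Now have (764|769).
Factor out 2: 764 = 2^2·191. Since 769 ≡ 1 (mod 8), (2|769) = +1, and (2|769)^2 = +1. Now have (191|769).
769 ≡ 1 (mod 4), so quadratic reciprocity gives (191|769) = (769|191). Reduce: 769 ≡ 5 (mod 191). Now have (5|191).
5 ≡ 1 (mod 4), so quadratic reciprocity gives (5|191) = (191|5). Reduce: 191 ≡ 1 (mod 5). Now have (1|5).
(1|5) = 1. Collecting the sign factors: 1.

1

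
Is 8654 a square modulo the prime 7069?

yes

(8654/7069)
  = (1585/7069)    [8654 ≡ 1585 mod 7069]
  = (7069/1585)    [QR: 1585 ≡ 1 mod 4, sign kept]
  = (729/1585)    [7069 ≡ 729 mod 1585]
  = (1585/729)    [QR: 729 ≡ 1 mod 4, sign kept]
  = (127/729)    [1585 ≡ 127 mod 729]
  = (729/127)    [QR: 729 ≡ 1 mod 4, sign kept]
  = (94/127)    [729 ≡ 94 mod 127]
  = (47/127)    [127 ≡ 7 mod 8 ⇒ (2/127) = +1]
  = -(127/47)    [QR: both ≡ 3 mod 4, sign flips]
  = -(33/47)    [127 ≡ 33 mod 47]
  = -(47/33)    [QR: 33 ≡ 1 mod 4, sign kept]
  = -(14/33)    [47 ≡ 14 mod 33]
  = -(7/33)    [33 ≡ 1 mod 8 ⇒ (2/33) = +1]
  = -(33/7)    [QR: 33 ≡ 1 mod 4, sign kept]
  = -(5/7)    [33 ≡ 5 mod 7]
  = -(7/5)    [QR: 5 ≡ 1 mod 4, sign kept]
  = -(2/5)    [7 ≡ 2 mod 5]
  = (1/5)    [5 ≡ 5 mod 8 ⇒ (2/5) = -1]
  = 1    [(1/5) = 1]
The Legendre symbol is 1, so x^2 ≡ 8654 (mod 7069) has solution.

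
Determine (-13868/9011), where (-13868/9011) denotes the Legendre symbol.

1

(-13868/9011)
  = (4154/9011)    [-13868 ≡ 4154 mod 9011]
  = -(2077/9011)    [9011 ≡ 3 mod 8 ⇒ (2/9011) = -1]
  = -(9011/2077)    [QR: 2077 ≡ 1 mod 4, sign kept]
  = -(703/2077)    [9011 ≡ 703 mod 2077]
  = -(2077/703)    [QR: 2077 ≡ 1 mod 4, sign kept]
  = -(671/703)    [2077 ≡ 671 mod 703]
  = (703/671)    [QR: both ≡ 3 mod 4, sign flips]
  = (32/671)    [703 ≡ 32 mod 671]
  = (1/671)    [671 ≡ 7 mod 8 ⇒ (2/671)^5 = +1]
  = 1    [(1/671) = 1]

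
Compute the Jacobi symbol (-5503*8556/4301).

0

By multiplicativity, (-5503·8556/4301) = (-5503/4301)·(8556/4301).
First factor (-5503/4301):
(-5503/4301)
  = (3099/4301)    [-5503 ≡ 3099 mod 4301]
  = (4301/3099)    [QR: 4301 ≡ 1 mod 4, sign kept]
  = (1202/3099)    [4301 ≡ 1202 mod 3099]
  = -(601/3099)    [3099 ≡ 3 mod 8 ⇒ (2/3099) = -1]
  = -(3099/601)    [QR: 601 ≡ 1 mod 4, sign kept]
  = -(94/601)    [3099 ≡ 94 mod 601]
  = -(47/601)    [601 ≡ 1 mod 8 ⇒ (2/601) = +1]
  = -(601/47)    [QR: 601 ≡ 1 mod 4, sign kept]
  = -(37/47)    [601 ≡ 37 mod 47]
  = -(47/37)    [QR: 37 ≡ 1 mod 4, sign kept]
  = -(10/37)    [47 ≡ 10 mod 37]
  = (5/37)    [37 ≡ 5 mod 8 ⇒ (2/37) = -1]
  = (37/5)    [QR: 5 ≡ 1 mod 4, sign kept]
  = (2/5)    [37 ≡ 2 mod 5]
  = -(1/5)    [5 ≡ 5 mod 8 ⇒ (2/5) = -1]
  = -1    [(1/5) = 1]
Second factor (8556/4301):
(8556/4301)
  = (4255/4301)    [8556 ≡ 4255 mod 4301]
  = (4301/4255)    [QR: 4301 ≡ 1 mod 4, sign kept]
  = (46/4255)    [4301 ≡ 46 mod 4255]
  = (23/4255)    [4255 ≡ 7 mod 8 ⇒ (2/4255) = +1]
  = -(4255/23)    [QR: both ≡ 3 mod 4, sign flips]
  = -(0/23)    [4255 ≡ 0 mod 23]
  = 0    [numerator 0, gcd > 1]
Product: (-1)·(0) = 0.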